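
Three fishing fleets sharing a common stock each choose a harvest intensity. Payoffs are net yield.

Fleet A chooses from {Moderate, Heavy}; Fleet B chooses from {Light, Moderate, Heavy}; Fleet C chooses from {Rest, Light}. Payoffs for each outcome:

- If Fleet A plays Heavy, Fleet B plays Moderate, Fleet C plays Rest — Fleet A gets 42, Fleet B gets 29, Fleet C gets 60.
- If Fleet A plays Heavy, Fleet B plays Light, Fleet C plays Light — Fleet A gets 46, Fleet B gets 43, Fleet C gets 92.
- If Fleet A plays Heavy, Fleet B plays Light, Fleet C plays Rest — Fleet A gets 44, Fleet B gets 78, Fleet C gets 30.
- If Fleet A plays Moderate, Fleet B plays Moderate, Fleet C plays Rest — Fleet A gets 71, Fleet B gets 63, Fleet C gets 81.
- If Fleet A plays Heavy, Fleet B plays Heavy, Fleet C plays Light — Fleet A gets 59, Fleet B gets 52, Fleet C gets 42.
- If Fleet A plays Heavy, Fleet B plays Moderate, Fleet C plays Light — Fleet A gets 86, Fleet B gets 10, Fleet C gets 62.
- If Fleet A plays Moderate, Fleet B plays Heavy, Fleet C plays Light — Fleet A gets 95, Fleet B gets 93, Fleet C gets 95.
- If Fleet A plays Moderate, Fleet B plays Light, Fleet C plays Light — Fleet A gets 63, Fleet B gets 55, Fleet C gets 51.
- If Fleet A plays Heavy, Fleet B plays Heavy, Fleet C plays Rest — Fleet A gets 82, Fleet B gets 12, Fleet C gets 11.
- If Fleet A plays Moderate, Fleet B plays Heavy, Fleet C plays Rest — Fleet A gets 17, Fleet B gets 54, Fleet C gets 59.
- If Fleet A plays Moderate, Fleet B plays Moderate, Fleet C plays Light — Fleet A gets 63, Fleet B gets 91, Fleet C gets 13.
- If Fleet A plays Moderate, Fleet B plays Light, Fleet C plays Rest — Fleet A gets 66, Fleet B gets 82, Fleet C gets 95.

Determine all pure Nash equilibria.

(Moderate, Light, Rest) and (Moderate, Heavy, Light)

For each player, find the best response to each opponent profile; mutual best responses are the pure NE.
Fleet A against (Light, Rest): payoffs 66, 44 → best response Moderate.
Fleet A against (Light, Light): payoffs 63, 46 → best response Moderate.
Fleet A against (Moderate, Rest): payoffs 71, 42 → best response Moderate.
Fleet A against (Moderate, Light): payoffs 63, 86 → best response Heavy.
Fleet A against (Heavy, Rest): payoffs 17, 82 → best response Heavy.
Fleet A against (Heavy, Light): payoffs 95, 59 → best response Moderate.
Fleet B against (Moderate, Rest): payoffs 82, 63, 54 → best response Light.
Fleet B against (Moderate, Light): payoffs 55, 91, 93 → best response Heavy.
Fleet B against (Heavy, Rest): payoffs 78, 29, 12 → best response Light.
Fleet B against (Heavy, Light): payoffs 43, 10, 52 → best response Heavy.
Fleet C against (Moderate, Light): payoffs 95, 51 → best response Rest.
Fleet C against (Moderate, Moderate): payoffs 81, 13 → best response Rest.
Fleet C against (Moderate, Heavy): payoffs 59, 95 → best response Light.
Fleet C against (Heavy, Light): payoffs 30, 92 → best response Light.
Fleet C against (Heavy, Moderate): payoffs 60, 62 → best response Light.
Fleet C against (Heavy, Heavy): payoffs 11, 42 → best response Light.
Mutual best responses: (Moderate, Light, Rest); (Moderate, Heavy, Light).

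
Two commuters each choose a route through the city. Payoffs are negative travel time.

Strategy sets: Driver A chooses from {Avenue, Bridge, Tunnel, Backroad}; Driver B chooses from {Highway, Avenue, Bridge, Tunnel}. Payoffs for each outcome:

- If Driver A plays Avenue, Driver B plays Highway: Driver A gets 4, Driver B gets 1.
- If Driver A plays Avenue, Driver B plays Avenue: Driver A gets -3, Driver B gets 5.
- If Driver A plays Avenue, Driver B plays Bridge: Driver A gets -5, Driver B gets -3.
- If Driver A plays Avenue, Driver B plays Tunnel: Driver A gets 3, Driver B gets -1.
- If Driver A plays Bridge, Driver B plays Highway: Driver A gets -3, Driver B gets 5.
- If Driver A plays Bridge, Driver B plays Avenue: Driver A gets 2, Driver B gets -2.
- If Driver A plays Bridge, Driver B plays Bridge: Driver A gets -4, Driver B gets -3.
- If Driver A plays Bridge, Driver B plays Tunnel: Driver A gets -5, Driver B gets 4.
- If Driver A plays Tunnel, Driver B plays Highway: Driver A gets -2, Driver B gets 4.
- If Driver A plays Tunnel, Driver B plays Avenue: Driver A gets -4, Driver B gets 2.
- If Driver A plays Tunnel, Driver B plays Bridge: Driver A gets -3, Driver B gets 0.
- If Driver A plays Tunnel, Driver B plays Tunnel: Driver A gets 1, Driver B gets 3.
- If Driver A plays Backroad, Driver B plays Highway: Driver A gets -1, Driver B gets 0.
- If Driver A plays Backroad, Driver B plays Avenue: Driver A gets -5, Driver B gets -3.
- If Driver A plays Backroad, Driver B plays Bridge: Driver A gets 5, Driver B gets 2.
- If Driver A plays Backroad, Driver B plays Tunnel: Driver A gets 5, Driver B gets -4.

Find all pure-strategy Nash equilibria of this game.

(Backroad, Bridge)

Driver A against Highway: payoffs 4, -3, -2, -1 → best response Avenue.
Driver A against Avenue: payoffs -3, 2, -4, -5 → best response Bridge.
Driver A against Bridge: payoffs -5, -4, -3, 5 → best response Backroad.
Driver A against Tunnel: payoffs 3, -5, 1, 5 → best response Backroad.
Driver B against Avenue: payoffs 1, 5, -3, -1 → best response Avenue.
Driver B against Bridge: payoffs 5, -2, -3, 4 → best response Highway.
Driver B against Tunnel: payoffs 4, 2, 0, 3 → best response Highway.
Driver B against Backroad: payoffs 0, -3, 2, -4 → best response Bridge.
Mutual best responses: (Backroad, Bridge).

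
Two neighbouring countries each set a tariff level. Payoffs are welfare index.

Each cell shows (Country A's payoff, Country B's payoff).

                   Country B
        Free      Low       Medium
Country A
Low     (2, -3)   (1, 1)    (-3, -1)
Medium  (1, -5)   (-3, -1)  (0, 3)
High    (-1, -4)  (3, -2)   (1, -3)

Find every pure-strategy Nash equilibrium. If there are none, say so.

The unique pure-strategy Nash equilibrium is (High, Low).

Check each profile: it is a Nash equilibrium iff no player can strictly gain by switching unilaterally.
(Low, Free): Country B can switch to Low (-3 → 1). Not NE.
(Low, Low): Country A can switch to High (1 → 3). Not NE.
(Low, Medium): Country A can switch to Medium (-3 → 0). Not NE.
(Medium, Free): Country A can switch to Low (1 → 2). Not NE.
(Medium, Low): Country A can switch to Low (-3 → 1). Not NE.
(Medium, Medium): Country A can switch to High (0 → 1). Not NE.
(High, Free): Country A can switch to Low (-1 → 2). Not NE.
(High, Low): Country A gets 3, best alternative 1; Country B gets -2, best alternative -3. No profitable deviation — NE.
(High, Medium): Country B can switch to Low (-3 → -2). Not NE.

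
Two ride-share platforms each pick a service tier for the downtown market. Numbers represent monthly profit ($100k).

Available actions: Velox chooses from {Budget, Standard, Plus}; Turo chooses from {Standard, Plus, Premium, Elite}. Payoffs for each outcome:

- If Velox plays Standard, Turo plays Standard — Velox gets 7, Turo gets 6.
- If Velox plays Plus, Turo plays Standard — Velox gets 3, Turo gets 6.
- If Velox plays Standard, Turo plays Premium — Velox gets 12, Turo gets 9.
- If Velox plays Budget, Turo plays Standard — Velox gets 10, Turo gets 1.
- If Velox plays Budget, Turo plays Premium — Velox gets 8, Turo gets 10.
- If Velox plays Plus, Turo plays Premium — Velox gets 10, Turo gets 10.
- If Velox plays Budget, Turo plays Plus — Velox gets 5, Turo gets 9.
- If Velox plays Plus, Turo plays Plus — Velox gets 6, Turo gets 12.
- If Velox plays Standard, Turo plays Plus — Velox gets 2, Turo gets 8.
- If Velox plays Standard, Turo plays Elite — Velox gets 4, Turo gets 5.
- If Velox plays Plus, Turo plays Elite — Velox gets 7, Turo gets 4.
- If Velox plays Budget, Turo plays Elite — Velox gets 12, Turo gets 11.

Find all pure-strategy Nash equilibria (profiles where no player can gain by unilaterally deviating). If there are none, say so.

The pure Nash equilibria are (Budget, Elite); (Standard, Premium); (Plus, Plus).

Velox against Standard: payoffs 10, 7, 3 → best response Budget.
Velox against Plus: payoffs 5, 2, 6 → best response Plus.
Velox against Premium: payoffs 8, 12, 10 → best response Standard.
Velox against Elite: payoffs 12, 4, 7 → best response Budget.
Turo against Budget: payoffs 1, 9, 10, 11 → best response Elite.
Turo against Standard: payoffs 6, 8, 9, 5 → best response Premium.
Turo against Plus: payoffs 6, 12, 10, 4 → best response Plus.
Mutual best responses: (Budget, Elite); (Standard, Premium); (Plus, Plus).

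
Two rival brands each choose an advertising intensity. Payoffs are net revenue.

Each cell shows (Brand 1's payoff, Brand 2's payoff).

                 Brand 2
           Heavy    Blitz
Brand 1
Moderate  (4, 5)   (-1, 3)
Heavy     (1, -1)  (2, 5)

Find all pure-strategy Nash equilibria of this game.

Pure-strategy Nash equilibria: (Moderate, Heavy) and (Heavy, Blitz)

Brand 1 against Heavy: payoffs 4, 1 → best response Moderate.
Brand 1 against Blitz: payoffs -1, 2 → best response Heavy.
Brand 2 against Moderate: payoffs 5, 3 → best response Heavy.
Brand 2 against Heavy: payoffs -1, 5 → best response Blitz.
Mutual best responses: (Moderate, Heavy); (Heavy, Blitz).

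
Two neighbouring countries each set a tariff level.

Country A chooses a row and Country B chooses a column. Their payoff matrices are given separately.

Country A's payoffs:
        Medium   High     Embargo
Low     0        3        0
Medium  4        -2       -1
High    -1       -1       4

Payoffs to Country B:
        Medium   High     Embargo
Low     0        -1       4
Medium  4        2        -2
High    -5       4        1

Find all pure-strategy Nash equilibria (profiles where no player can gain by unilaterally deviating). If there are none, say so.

Country A against Medium: payoffs 0, 4, -1 → best response Medium.
Country A against High: payoffs 3, -2, -1 → best response Low.
Country A against Embargo: payoffs 0, -1, 4 → best response High.
Country B against Low: payoffs 0, -1, 4 → best response Embargo.
Country B against Medium: payoffs 4, 2, -2 → best response Medium.
Country B against High: payoffs -5, 4, 1 → best response High.
Mutual best responses: (Medium, Medium).

The unique pure-strategy Nash equilibrium is (Medium, Medium).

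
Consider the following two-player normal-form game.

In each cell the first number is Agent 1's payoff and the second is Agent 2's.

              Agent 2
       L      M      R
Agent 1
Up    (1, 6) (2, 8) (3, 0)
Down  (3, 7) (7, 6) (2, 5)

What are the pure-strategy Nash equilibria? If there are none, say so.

The unique pure-strategy Nash equilibrium is (Down, L).

(Up, L): Agent 1 can switch to Down (1 → 3). Not NE.
(Up, M): Agent 1 can switch to Down (2 → 7). Not NE.
(Up, R): Agent 2 can switch to L (0 → 6). Not NE.
(Down, L): Agent 1 gets 3, best alternative 1; Agent 2 gets 7, best alternative 6. No profitable deviation — NE.
(Down, M): Agent 2 can switch to L (6 → 7). Not NE.
(Down, R): Agent 1 can switch to Up (2 → 3). Not NE.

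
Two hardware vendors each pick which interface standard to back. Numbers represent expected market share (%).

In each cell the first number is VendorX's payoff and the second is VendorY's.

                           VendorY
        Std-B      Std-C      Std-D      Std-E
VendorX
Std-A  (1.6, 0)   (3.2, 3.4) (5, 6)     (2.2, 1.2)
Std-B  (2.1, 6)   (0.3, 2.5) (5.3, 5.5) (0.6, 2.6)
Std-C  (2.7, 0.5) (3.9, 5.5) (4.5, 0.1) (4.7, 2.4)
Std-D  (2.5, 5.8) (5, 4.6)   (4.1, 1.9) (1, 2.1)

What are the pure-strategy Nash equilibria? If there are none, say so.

No pure-strategy Nash equilibrium.

VendorX against Std-B: payoffs 1.6, 2.1, 2.7, 2.5 → best response Std-C.
VendorX against Std-C: payoffs 3.2, 0.3, 3.9, 5 → best response Std-D.
VendorX against Std-D: payoffs 5, 5.3, 4.5, 4.1 → best response Std-B.
VendorX against Std-E: payoffs 2.2, 0.6, 4.7, 1 → best response Std-C.
VendorY against Std-A: payoffs 0, 3.4, 6, 1.2 → best response Std-D.
VendorY against Std-B: payoffs 6, 2.5, 5.5, 2.6 → best response Std-B.
VendorY against Std-C: payoffs 0.5, 5.5, 0.1, 2.4 → best response Std-C.
VendorY against Std-D: payoffs 5.8, 4.6, 1.9, 2.1 → best response Std-B.
No profile is a mutual best response for all players.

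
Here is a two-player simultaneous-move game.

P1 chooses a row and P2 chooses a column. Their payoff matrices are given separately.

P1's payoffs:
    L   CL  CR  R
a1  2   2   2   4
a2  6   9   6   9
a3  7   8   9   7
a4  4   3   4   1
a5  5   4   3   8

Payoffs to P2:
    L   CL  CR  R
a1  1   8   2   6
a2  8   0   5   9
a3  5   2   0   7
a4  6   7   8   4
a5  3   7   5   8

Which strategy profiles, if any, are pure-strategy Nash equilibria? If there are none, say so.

(a2, R)

Check each profile: it is a Nash equilibrium iff no player can strictly gain by switching unilaterally.
(a1, L): P1 can switch to a2 (2 → 6). Not NE.
(a1, CL): P1 can switch to a2 (2 → 9). Not NE.
(a1, CR): P1 can switch to a2 (2 → 6). Not NE.
(a1, R): P1 can switch to a2 (4 → 9). Not NE.
(a2, L): P1 can switch to a3 (6 → 7). Not NE.
(a2, CL): P2 can switch to L (0 → 8). Not NE.
(a2, CR): P1 can switch to a3 (6 → 9). Not NE.
(a2, R): P1 gets 9, best alternative 8; P2 gets 9, best alternative 8. No profitable deviation — NE.
(a3, L): P2 can switch to R (5 → 7). Not NE.
(a3, CL): P1 can switch to a2 (8 → 9). Not NE.
(a3, CR): P2 can switch to L (0 → 5). Not NE.
(a3, R): P1 can switch to a2 (7 → 9). Not NE.
(a4, L): P1 can switch to a2 (4 → 6). Not NE.
(The remaining 7 profiles each have a profitable deviation by the same check.)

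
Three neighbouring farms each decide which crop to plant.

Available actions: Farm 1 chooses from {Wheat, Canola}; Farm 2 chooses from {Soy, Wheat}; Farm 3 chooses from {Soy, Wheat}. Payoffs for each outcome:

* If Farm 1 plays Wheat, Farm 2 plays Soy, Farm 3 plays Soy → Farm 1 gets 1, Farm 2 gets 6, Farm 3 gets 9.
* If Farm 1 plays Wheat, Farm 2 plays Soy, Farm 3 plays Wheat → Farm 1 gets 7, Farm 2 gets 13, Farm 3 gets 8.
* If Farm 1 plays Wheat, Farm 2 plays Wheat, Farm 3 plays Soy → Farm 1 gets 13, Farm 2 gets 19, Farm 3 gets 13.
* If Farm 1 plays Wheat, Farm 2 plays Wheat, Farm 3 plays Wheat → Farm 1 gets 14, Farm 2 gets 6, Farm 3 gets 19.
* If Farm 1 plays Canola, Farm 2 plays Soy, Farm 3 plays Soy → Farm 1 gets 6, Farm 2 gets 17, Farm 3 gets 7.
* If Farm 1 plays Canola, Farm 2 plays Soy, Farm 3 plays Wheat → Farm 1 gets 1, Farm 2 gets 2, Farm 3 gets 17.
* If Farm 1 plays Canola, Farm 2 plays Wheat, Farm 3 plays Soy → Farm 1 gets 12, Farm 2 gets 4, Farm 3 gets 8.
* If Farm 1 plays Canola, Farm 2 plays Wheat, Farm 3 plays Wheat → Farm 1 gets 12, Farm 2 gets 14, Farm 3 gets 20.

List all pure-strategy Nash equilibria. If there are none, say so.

Farm 1 against (Soy, Soy): payoffs 1, 6 → best response Canola.
Farm 1 against (Soy, Wheat): payoffs 7, 1 → best response Wheat.
Farm 1 against (Wheat, Soy): payoffs 13, 12 → best response Wheat.
Farm 1 against (Wheat, Wheat): payoffs 14, 12 → best response Wheat.
Farm 2 against (Wheat, Soy): payoffs 6, 19 → best response Wheat.
Farm 2 against (Wheat, Wheat): payoffs 13, 6 → best response Soy.
Farm 2 against (Canola, Soy): payoffs 17, 4 → best response Soy.
Farm 2 against (Canola, Wheat): payoffs 2, 14 → best response Wheat.
Farm 3 against (Wheat, Soy): payoffs 9, 8 → best response Soy.
Farm 3 against (Wheat, Wheat): payoffs 13, 19 → best response Wheat.
Farm 3 against (Canola, Soy): payoffs 7, 17 → best response Wheat.
Farm 3 against (Canola, Wheat): payoffs 8, 20 → best response Wheat.
No profile is a mutual best response for all players.

none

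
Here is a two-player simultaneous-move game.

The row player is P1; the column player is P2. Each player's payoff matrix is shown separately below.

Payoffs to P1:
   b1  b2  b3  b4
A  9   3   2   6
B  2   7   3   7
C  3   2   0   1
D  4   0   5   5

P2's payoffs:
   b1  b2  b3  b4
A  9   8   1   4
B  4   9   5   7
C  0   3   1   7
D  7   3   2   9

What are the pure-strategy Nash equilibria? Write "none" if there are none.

For each player, find the best response to each opponent profile; mutual best responses are the pure NE.
P1 against b1: payoffs 9, 2, 3, 4 → best response A.
P1 against b2: payoffs 3, 7, 2, 0 → best response B.
P1 against b3: payoffs 2, 3, 0, 5 → best response D.
P1 against b4: payoffs 6, 7, 1, 5 → best response B.
P2 against A: payoffs 9, 8, 1, 4 → best response b1.
P2 against B: payoffs 4, 9, 5, 7 → best response b2.
P2 against C: payoffs 0, 3, 1, 7 → best response b4.
P2 against D: payoffs 7, 3, 2, 9 → best response b4.
Mutual best responses: (A, b1); (B, b2).

Pure-strategy Nash equilibria: (A, b1); (B, b2)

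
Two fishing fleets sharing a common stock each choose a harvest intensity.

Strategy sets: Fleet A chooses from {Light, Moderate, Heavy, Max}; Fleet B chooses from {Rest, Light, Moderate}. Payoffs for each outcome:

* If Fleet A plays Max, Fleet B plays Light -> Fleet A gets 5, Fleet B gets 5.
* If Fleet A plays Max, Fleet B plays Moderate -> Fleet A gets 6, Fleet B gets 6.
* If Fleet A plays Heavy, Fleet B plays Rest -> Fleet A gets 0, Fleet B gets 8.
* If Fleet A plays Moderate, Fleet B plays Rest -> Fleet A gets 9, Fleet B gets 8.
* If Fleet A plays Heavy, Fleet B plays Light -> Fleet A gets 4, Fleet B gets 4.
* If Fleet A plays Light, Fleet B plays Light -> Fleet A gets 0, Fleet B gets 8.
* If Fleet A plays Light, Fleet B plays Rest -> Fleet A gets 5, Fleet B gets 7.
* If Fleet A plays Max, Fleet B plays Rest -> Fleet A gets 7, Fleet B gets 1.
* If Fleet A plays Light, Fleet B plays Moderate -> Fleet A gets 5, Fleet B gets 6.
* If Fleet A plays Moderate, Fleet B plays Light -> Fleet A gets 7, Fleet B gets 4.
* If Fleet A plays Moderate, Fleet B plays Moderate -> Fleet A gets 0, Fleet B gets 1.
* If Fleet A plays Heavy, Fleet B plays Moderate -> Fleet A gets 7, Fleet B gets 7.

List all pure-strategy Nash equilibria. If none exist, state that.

(Light, Rest): Fleet A can switch to Moderate (5 → 9). Not NE.
(Light, Light): Fleet A can switch to Moderate (0 → 7). Not NE.
(Light, Moderate): Fleet A can switch to Heavy (5 → 7). Not NE.
(Moderate, Rest): Fleet A gets 9, best alternative 7; Fleet B gets 8, best alternative 4. No profitable deviation — NE.
(Moderate, Light): Fleet B can switch to Rest (4 → 8). Not NE.
(Moderate, Moderate): Fleet A can switch to Light (0 → 5). Not NE.
(Heavy, Rest): Fleet A can switch to Light (0 → 5). Not NE.
(The remaining 5 profiles each have a profitable deviation by the same check.)

(Moderate, Rest)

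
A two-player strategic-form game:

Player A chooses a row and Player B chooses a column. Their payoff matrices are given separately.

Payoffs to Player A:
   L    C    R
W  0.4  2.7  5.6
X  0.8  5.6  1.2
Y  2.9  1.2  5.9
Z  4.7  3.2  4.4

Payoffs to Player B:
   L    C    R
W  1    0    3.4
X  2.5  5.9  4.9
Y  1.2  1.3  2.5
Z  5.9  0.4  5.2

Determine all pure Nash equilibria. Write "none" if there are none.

(X, C), (Y, R), (Z, L)

Player A against L: payoffs 0.4, 0.8, 2.9, 4.7 → best response Z.
Player A against C: payoffs 2.7, 5.6, 1.2, 3.2 → best response X.
Player A against R: payoffs 5.6, 1.2, 5.9, 4.4 → best response Y.
Player B against W: payoffs 1, 0, 3.4 → best response R.
Player B against X: payoffs 2.5, 5.9, 4.9 → best response C.
Player B against Y: payoffs 1.2, 1.3, 2.5 → best response R.
Player B against Z: payoffs 5.9, 0.4, 5.2 → best response L.
Mutual best responses: (X, C); (Y, R); (Z, L).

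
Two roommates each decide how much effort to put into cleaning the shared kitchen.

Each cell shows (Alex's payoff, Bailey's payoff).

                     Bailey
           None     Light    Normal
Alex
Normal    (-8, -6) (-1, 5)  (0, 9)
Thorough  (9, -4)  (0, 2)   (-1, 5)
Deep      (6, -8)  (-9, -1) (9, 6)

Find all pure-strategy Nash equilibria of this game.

(Deep, Normal)

Mark each player's best response to every combination of opponents' strategies; a profile where every player is best-responding is a pure Nash equilibrium.
Alex against None: payoffs -8, 9, 6 → best response Thorough.
Alex against Light: payoffs -1, 0, -9 → best response Thorough.
Alex against Normal: payoffs 0, -1, 9 → best response Deep.
Bailey against Normal: payoffs -6, 5, 9 → best response Normal.
Bailey against Thorough: payoffs -4, 2, 5 → best response Normal.
Bailey against Deep: payoffs -8, -1, 6 → best response Normal.
Mutual best responses: (Deep, Normal).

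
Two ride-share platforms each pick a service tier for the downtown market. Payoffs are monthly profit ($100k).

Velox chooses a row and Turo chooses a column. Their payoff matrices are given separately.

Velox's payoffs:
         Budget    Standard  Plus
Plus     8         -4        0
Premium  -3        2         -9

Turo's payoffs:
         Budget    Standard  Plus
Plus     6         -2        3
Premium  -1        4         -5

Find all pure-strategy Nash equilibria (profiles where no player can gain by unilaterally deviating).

The pure Nash equilibria are (Plus, Budget) and (Premium, Standard).

(Plus, Budget): Velox gets 8, best alternative -3; Turo gets 6, best alternative 3. No profitable deviation — NE.
(Plus, Standard): Velox can switch to Premium (-4 → 2). Not NE.
(Plus, Plus): Turo can switch to Budget (3 → 6). Not NE.
(Premium, Budget): Velox can switch to Plus (-3 → 8). Not NE.
(Premium, Standard): Velox gets 2, best alternative -4; Turo gets 4, best alternative -1. No profitable deviation — NE.
(Premium, Plus): Velox can switch to Plus (-9 → 0). Not NE.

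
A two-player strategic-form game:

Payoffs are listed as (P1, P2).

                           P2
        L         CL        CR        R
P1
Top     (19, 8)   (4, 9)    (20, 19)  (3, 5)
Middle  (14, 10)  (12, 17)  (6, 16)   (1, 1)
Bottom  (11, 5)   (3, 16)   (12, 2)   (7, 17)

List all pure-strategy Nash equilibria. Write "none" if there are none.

(Top, L): P2 can switch to CL (8 → 9). Not NE.
(Top, CL): P1 can switch to Middle (4 → 12). Not NE.
(Top, CR): P1 gets 20, best alternative 12; P2 gets 19, best alternative 9. No profitable deviation — NE.
(Top, R): P1 can switch to Bottom (3 → 7). Not NE.
(Middle, L): P1 can switch to Top (14 → 19). Not NE.
(Middle, CL): P1 gets 12, best alternative 4; P2 gets 17, best alternative 16. No profitable deviation — NE.
(Middle, CR): P1 can switch to Top (6 → 20). Not NE.
(Middle, R): P1 can switch to Top (1 → 3). Not NE.
(Bottom, R): P1 gets 7, best alternative 3; P2 gets 17, best alternative 16. No profitable deviation — NE.
(The remaining 3 profiles each have a profitable deviation by the same check.)

(Top, CR); (Middle, CL); (Bottom, R)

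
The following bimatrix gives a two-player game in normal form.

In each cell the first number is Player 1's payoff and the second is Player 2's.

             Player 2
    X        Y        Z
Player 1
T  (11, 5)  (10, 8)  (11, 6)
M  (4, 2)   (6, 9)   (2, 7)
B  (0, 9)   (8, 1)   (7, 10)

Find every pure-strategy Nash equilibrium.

For each player, find the best response to each opponent profile; mutual best responses are the pure NE.
Player 1 against X: payoffs 11, 4, 0 → best response T.
Player 1 against Y: payoffs 10, 6, 8 → best response T.
Player 1 against Z: payoffs 11, 2, 7 → best response T.
Player 2 against T: payoffs 5, 8, 6 → best response Y.
Player 2 against M: payoffs 2, 9, 7 → best response Y.
Player 2 against B: payoffs 9, 1, 10 → best response Z.
Mutual best responses: (T, Y).

(T, Y)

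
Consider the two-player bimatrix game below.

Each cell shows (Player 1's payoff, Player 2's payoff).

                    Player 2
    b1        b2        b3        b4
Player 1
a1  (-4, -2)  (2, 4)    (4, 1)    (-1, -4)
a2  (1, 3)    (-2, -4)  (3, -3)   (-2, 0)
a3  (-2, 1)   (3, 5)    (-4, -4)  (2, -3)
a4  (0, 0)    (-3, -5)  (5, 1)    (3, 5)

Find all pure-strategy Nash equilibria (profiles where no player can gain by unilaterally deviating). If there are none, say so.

Mark each player's best response to every combination of opponents' strategies; a profile where every player is best-responding is a pure Nash equilibrium.
Player 1 against b1: payoffs -4, 1, -2, 0 → best response a2.
Player 1 against b2: payoffs 2, -2, 3, -3 → best response a3.
Player 1 against b3: payoffs 4, 3, -4, 5 → best response a4.
Player 1 against b4: payoffs -1, -2, 2, 3 → best response a4.
Player 2 against a1: payoffs -2, 4, 1, -4 → best response b2.
Player 2 against a2: payoffs 3, -4, -3, 0 → best response b1.
Player 2 against a3: payoffs 1, 5, -4, -3 → best response b2.
Player 2 against a4: payoffs 0, -5, 1, 5 → best response b4.
Mutual best responses: (a2, b1); (a3, b2); (a4, b4).

The pure Nash equilibria are (a2, b1), (a3, b2), (a4, b4).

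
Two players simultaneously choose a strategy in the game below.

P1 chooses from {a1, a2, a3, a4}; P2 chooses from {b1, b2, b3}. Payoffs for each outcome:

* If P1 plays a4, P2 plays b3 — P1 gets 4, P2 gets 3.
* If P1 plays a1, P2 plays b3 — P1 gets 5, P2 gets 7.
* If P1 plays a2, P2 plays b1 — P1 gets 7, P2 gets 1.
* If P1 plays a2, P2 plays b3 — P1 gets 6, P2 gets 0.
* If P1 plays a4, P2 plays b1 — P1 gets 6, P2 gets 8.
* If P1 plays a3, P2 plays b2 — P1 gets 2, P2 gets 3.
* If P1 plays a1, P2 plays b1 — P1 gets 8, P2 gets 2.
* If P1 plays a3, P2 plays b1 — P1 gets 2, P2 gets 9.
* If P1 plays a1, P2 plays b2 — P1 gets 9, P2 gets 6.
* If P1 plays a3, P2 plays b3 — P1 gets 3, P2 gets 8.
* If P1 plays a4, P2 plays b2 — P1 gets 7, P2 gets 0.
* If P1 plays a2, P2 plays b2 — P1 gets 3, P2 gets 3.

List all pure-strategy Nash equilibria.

Check each profile: it is a Nash equilibrium iff no player can strictly gain by switching unilaterally.
(a1, b1): P2 can switch to b2 (2 → 6). Not NE.
(a1, b2): P2 can switch to b3 (6 → 7). Not NE.
(a1, b3): P1 can switch to a2 (5 → 6). Not NE.
(a2, b1): P1 can switch to a1 (7 → 8). Not NE.
(a2, b2): P1 can switch to a1 (3 → 9). Not NE.
(a2, b3): P2 can switch to b1 (0 → 1). Not NE.
(a3, b1): P1 can switch to a1 (2 → 8). Not NE.
(a3, b2): P1 can switch to a1 (2 → 9). Not NE.
(The remaining 4 profiles each have a profitable deviation by the same check.)

No pure-strategy Nash equilibrium.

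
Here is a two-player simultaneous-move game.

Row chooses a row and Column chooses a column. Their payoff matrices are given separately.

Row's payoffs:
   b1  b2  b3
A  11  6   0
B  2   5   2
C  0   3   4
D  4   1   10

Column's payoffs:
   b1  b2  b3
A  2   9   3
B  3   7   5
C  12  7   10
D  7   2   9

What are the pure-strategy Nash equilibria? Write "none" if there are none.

(A, b2) and (D, b3)

Row against b1: payoffs 11, 2, 0, 4 → best response A.
Row against b2: payoffs 6, 5, 3, 1 → best response A.
Row against b3: payoffs 0, 2, 4, 10 → best response D.
Column against A: payoffs 2, 9, 3 → best response b2.
Column against B: payoffs 3, 7, 5 → best response b2.
Column against C: payoffs 12, 7, 10 → best response b1.
Column against D: payoffs 7, 2, 9 → best response b3.
Mutual best responses: (A, b2); (D, b3).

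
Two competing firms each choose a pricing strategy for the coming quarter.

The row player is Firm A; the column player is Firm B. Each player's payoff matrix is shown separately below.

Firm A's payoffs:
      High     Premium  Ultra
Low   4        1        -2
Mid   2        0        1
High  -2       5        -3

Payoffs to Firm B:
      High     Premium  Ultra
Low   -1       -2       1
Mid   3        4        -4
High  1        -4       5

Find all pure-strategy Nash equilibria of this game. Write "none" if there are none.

For each strategy profile, look for a profitable unilateral deviation.
(Low, High): Firm B can switch to Ultra (-1 → 1). Not NE.
(Low, Premium): Firm A can switch to High (1 → 5). Not NE.
(Low, Ultra): Firm A can switch to Mid (-2 → 1). Not NE.
(Mid, High): Firm A can switch to Low (2 → 4). Not NE.
(Mid, Premium): Firm A can switch to Low (0 → 1). Not NE.
(Mid, Ultra): Firm B can switch to High (-4 → 3). Not NE.
(The remaining 3 profiles each have a profitable deviation by the same check.)

There is no pure-strategy Nash equilibrium.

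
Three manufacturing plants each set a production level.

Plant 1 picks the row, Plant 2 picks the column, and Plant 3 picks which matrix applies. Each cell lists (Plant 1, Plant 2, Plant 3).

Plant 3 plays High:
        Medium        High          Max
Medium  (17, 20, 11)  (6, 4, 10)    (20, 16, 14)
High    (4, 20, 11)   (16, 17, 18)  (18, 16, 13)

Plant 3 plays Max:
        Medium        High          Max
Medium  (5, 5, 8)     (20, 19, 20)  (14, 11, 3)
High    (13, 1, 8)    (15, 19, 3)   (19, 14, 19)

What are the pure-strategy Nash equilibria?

For each strategy profile, look for a profitable unilateral deviation.
(Medium, Medium, High): Plant 1 gets 17, best alternative 4; Plant 2 gets 20, best alternative 16; Plant 3 gets 11, best alternative 8. No profitable deviation — NE.
(Medium, Medium, Max): Plant 1 can switch to High (5 → 13). Not NE.
(Medium, High, High): Plant 1 can switch to High (6 → 16). Not NE.
(Medium, High, Max): Plant 1 gets 20, best alternative 15; Plant 2 gets 19, best alternative 11; Plant 3 gets 20, best alternative 10. No profitable deviation — NE.
(Medium, Max, High): Plant 2 can switch to Medium (16 → 20). Not NE.
(Medium, Max, Max): Plant 1 can switch to High (14 → 19). Not NE.
(High, Medium, High): Plant 1 can switch to Medium (4 → 17). Not NE.
(High, Medium, Max): Plant 2 can switch to High (1 → 19). Not NE.
(High, High, High): Plant 2 can switch to Medium (17 → 20). Not NE.
(High, High, Max): Plant 1 can switch to Medium (15 → 20). Not NE.
(The remaining 2 profiles each have a profitable deviation by the same check.)

Pure-strategy Nash equilibria: (Medium, Medium, High); (Medium, High, Max)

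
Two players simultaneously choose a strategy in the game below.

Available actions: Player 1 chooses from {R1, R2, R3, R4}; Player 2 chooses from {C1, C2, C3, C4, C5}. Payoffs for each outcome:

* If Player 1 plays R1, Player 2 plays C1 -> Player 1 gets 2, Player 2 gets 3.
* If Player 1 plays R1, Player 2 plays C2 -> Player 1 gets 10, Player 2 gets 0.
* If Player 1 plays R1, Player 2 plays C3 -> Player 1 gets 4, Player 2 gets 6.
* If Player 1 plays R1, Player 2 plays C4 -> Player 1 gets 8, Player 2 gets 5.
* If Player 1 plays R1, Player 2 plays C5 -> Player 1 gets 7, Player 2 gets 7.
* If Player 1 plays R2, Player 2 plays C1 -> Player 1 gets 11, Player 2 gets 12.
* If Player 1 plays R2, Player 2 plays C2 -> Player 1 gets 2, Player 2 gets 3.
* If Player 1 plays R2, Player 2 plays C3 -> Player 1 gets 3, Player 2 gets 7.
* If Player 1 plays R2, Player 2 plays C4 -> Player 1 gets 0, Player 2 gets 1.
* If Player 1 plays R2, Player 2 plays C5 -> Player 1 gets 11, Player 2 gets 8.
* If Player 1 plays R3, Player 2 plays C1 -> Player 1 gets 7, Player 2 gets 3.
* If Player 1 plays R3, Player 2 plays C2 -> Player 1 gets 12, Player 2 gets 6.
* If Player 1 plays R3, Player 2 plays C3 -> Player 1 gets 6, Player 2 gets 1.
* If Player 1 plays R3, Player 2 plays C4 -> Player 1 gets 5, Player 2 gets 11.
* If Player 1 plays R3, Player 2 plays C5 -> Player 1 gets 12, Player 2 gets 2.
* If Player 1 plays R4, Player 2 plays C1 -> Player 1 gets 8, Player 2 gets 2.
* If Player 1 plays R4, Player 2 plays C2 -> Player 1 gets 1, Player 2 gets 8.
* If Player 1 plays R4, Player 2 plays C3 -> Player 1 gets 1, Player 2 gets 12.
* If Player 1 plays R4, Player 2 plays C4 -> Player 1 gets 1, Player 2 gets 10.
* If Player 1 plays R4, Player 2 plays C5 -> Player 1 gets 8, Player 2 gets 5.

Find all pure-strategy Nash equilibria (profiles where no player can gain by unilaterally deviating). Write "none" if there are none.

(R1, C1): Player 1 can switch to R2 (2 → 11). Not NE.
(R1, C2): Player 1 can switch to R3 (10 → 12). Not NE.
(R1, C3): Player 1 can switch to R3 (4 → 6). Not NE.
(R1, C4): Player 2 can switch to C3 (5 → 6). Not NE.
(R1, C5): Player 1 can switch to R2 (7 → 11). Not NE.
(R2, C1): Player 1 gets 11, best alternative 8; Player 2 gets 12, best alternative 8. No profitable deviation — NE.
(R2, C2): Player 1 can switch to R1 (2 → 10). Not NE.
(The remaining 13 profiles each have a profitable deviation by the same check.)

Pure NE: (R2, C1)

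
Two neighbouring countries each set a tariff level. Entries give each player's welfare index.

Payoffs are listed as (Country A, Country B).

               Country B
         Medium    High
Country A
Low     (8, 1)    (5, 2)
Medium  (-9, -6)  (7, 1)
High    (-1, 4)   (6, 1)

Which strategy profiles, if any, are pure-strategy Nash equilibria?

Country A against Medium: payoffs 8, -9, -1 → best response Low.
Country A against High: payoffs 5, 7, 6 → best response Medium.
Country B against Low: payoffs 1, 2 → best response High.
Country B against Medium: payoffs -6, 1 → best response High.
Country B against High: payoffs 4, 1 → best response Medium.
Mutual best responses: (Medium, High).

The unique pure-strategy Nash equilibrium is (Medium, High).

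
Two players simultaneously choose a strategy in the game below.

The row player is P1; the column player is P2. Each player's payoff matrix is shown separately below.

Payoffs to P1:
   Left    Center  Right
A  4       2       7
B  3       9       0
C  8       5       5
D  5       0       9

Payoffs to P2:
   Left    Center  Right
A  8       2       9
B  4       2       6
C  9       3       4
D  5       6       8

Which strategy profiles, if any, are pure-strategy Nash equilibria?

(C, Left); (D, Right)

(A, Left): P1 can switch to C (4 → 8). Not NE.
(A, Center): P1 can switch to B (2 → 9). Not NE.
(A, Right): P1 can switch to D (7 → 9). Not NE.
(B, Left): P1 can switch to A (3 → 4). Not NE.
(B, Center): P2 can switch to Left (2 → 4). Not NE.
(B, Right): P1 can switch to A (0 → 7). Not NE.
(C, Left): P1 gets 8, best alternative 5; P2 gets 9, best alternative 4. No profitable deviation — NE.
(D, Right): P1 gets 9, best alternative 7; P2 gets 8, best alternative 6. No profitable deviation — NE.
(The remaining 4 profiles each have a profitable deviation by the same check.)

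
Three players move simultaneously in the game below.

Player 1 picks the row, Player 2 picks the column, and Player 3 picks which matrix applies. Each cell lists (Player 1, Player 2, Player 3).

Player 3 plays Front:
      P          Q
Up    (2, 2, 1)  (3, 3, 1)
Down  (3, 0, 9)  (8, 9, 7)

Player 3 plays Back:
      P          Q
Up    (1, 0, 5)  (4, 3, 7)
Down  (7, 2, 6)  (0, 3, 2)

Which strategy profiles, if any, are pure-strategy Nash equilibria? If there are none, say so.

(Up, P, Front): Player 1 can switch to Down (2 → 3). Not NE.
(Up, P, Back): Player 1 can switch to Down (1 → 7). Not NE.
(Up, Q, Front): Player 1 can switch to Down (3 → 8). Not NE.
(Up, Q, Back): Player 1 gets 4, best alternative 0; Player 2 gets 3, best alternative 0; Player 3 gets 7, best alternative 1. No profitable deviation — NE.
(Down, P, Front): Player 2 can switch to Q (0 → 9). Not NE.
(Down, P, Back): Player 2 can switch to Q (2 → 3). Not NE.
(Down, Q, Front): Player 1 gets 8, best alternative 3; Player 2 gets 9, best alternative 0; Player 3 gets 7, best alternative 2. No profitable deviation — NE.
(Down, Q, Back): Player 1 can switch to Up (0 → 4). Not NE.

The pure Nash equilibria are (Up, Q, Back); (Down, Q, Front).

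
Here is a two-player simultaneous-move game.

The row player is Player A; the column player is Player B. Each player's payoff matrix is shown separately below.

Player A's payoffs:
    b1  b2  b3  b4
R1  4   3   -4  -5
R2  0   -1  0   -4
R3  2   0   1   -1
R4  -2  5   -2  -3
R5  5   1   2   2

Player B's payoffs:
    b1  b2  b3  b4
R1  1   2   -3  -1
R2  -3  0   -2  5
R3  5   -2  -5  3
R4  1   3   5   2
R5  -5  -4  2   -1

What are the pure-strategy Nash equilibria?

For each player, find the best response to each opponent profile; mutual best responses are the pure NE.
Player A against b1: payoffs 4, 0, 2, -2, 5 → best response R5.
Player A against b2: payoffs 3, -1, 0, 5, 1 → best response R4.
Player A against b3: payoffs -4, 0, 1, -2, 2 → best response R5.
Player A against b4: payoffs -5, -4, -1, -3, 2 → best response R5.
Player B against R1: payoffs 1, 2, -3, -1 → best response b2.
Player B against R2: payoffs -3, 0, -2, 5 → best response b4.
Player B against R3: payoffs 5, -2, -5, 3 → best response b1.
Player B against R4: payoffs 1, 3, 5, 2 → best response b3.
Player B against R5: payoffs -5, -4, 2, -1 → best response b3.
Mutual best responses: (R5, b3).

The unique pure-strategy Nash equilibrium is (R5, b3).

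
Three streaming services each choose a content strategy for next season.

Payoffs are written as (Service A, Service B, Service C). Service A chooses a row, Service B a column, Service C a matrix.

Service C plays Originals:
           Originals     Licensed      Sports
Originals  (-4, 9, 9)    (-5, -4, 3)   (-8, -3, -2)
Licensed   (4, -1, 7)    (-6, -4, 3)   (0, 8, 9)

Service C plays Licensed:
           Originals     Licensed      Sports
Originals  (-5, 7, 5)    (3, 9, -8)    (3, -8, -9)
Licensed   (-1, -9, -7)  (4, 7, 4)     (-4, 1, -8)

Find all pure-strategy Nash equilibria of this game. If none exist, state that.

(Licensed, Licensed, Licensed); (Licensed, Sports, Originals)

Check each profile: it is a Nash equilibrium iff no player can strictly gain by switching unilaterally.
(Originals, Originals, Originals): Service A can switch to Licensed (-4 → 4). Not NE.
(Originals, Originals, Licensed): Service A can switch to Licensed (-5 → -1). Not NE.
(Originals, Licensed, Originals): Service B can switch to Originals (-4 → 9). Not NE.
(Originals, Licensed, Licensed): Service A can switch to Licensed (3 → 4). Not NE.
(Originals, Sports, Originals): Service A can switch to Licensed (-8 → 0). Not NE.
(Originals, Sports, Licensed): Service B can switch to Originals (-8 → 7). Not NE.
(Licensed, Originals, Originals): Service B can switch to Sports (-1 → 8). Not NE.
(Licensed, Originals, Licensed): Service B can switch to Licensed (-9 → 7). Not NE.
(Licensed, Licensed, Originals): Service A can switch to Originals (-6 → -5). Not NE.
(Licensed, Licensed, Licensed): Service A gets 4, best alternative 3; Service B gets 7, best alternative 1; Service C gets 4, best alternative 3. No profitable deviation — NE.
(Licensed, Sports, Originals): Service A gets 0, best alternative -8; Service B gets 8, best alternative -1; Service C gets 9, best alternative -8. No profitable deviation — NE.
(Licensed, Sports, Licensed): Service A can switch to Originals (-4 → 3). Not NE.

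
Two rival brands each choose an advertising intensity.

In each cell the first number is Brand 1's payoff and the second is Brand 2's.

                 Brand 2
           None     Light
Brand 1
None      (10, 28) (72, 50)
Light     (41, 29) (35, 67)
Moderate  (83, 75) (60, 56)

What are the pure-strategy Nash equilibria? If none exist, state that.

For each strategy profile, look for a profitable unilateral deviation.
(None, None): Brand 1 can switch to Light (10 → 41). Not NE.
(None, Light): Brand 1 gets 72, best alternative 60; Brand 2 gets 50, best alternative 28. No profitable deviation — NE.
(Light, None): Brand 1 can switch to Moderate (41 → 83). Not NE.
(Light, Light): Brand 1 can switch to None (35 → 72). Not NE.
(Moderate, None): Brand 1 gets 83, best alternative 41; Brand 2 gets 75, best alternative 56. No profitable deviation — NE.
(Moderate, Light): Brand 1 can switch to None (60 → 72). Not NE.

The pure Nash equilibria are (None, Light) and (Moderate, None).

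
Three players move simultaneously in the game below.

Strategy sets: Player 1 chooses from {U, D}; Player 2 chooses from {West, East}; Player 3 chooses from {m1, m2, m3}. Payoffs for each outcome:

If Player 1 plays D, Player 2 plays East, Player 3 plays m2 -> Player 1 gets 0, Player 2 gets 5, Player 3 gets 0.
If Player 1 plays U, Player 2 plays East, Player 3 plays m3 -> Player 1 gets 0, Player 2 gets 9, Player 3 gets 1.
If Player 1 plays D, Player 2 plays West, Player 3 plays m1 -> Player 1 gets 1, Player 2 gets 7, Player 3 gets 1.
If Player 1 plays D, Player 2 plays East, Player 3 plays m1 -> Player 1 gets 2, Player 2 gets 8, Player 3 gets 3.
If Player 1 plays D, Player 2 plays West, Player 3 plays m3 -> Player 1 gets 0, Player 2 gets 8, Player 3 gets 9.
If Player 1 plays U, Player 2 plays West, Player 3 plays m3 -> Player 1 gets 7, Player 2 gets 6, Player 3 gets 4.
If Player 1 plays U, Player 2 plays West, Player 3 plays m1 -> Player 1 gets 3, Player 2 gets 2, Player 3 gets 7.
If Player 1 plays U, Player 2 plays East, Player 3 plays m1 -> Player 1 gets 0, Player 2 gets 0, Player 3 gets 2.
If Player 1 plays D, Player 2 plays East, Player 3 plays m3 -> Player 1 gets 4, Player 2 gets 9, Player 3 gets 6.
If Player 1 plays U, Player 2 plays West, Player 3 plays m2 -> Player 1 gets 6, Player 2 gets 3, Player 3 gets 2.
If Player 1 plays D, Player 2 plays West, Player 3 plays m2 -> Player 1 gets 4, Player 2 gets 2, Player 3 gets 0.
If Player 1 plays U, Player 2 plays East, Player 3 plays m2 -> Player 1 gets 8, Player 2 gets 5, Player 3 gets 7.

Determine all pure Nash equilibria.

(U, West, m1), (U, East, m2), (D, East, m3)

For each player, find the best response to each opponent profile; mutual best responses are the pure NE.
Player 1 against (West, m1): payoffs 3, 1 → best response U.
Player 1 against (West, m2): payoffs 6, 4 → best response U.
Player 1 against (West, m3): payoffs 7, 0 → best response U.
Player 1 against (East, m1): payoffs 0, 2 → best response D.
Player 1 against (East, m2): payoffs 8, 0 → best response U.
Player 1 against (East, m3): payoffs 0, 4 → best response D.
Player 2 against (U, m1): payoffs 2, 0 → best response West.
Player 2 against (U, m2): payoffs 3, 5 → best response East.
Player 2 against (U, m3): payoffs 6, 9 → best response East.
Player 2 against (D, m1): payoffs 7, 8 → best response East.
Player 2 against (D, m2): payoffs 2, 5 → best response East.
Player 2 against (D, m3): payoffs 8, 9 → best response East.
Player 3 against (U, West): payoffs 7, 2, 4 → best response m1.
Player 3 against (U, East): payoffs 2, 7, 1 → best response m2.
Player 3 against (D, West): payoffs 1, 0, 9 → best response m3.
Player 3 against (D, East): payoffs 3, 0, 6 → best response m3.
Mutual best responses: (U, West, m1); (U, East, m2); (D, East, m3).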